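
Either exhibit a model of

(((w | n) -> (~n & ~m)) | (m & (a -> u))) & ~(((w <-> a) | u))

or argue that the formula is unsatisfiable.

n = False; m = False; w = True; u = False; a = False

  ((w | n) -> (~n & ~m)) | (m & (a -> u)) = True
    (w | n) -> (~n & ~m) = True
      w | n = True
      ~n & ~m = True
        ~n = True
        ~m = True
    m & (a -> u) = False
      a -> u = True
  ~(((w <-> a) | u)) = True
    (w <-> a) | u = False
      w <-> a = False
Both conjuncts True, so the formula holds.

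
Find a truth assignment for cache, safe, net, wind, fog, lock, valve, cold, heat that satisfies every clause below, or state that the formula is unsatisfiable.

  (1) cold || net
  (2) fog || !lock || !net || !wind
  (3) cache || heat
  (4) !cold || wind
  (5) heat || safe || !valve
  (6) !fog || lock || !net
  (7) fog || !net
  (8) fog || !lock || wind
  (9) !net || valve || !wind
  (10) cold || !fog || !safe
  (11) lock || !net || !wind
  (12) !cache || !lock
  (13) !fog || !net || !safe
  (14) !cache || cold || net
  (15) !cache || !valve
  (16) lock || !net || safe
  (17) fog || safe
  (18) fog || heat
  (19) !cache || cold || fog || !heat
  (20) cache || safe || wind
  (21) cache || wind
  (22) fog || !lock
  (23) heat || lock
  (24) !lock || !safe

cache=F, safe=F, net=F, wind=T, fog=T, lock=T, valve=F, cold=T, heat=T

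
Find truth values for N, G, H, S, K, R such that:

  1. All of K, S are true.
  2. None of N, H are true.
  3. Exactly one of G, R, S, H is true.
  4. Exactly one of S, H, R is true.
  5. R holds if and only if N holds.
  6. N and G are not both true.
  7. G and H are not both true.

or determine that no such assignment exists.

N: False, G: False, H: False, S: True, K: True, R: False

  (1) {K, S}: all 2 true ✓
  (2) {N, H}: 0 true — none ✓
  (3) {G, R, S, H}: 1 true — exactly one ✓
  (4) {S, H, R}: 1 true — exactly one ✓
  (5) R=F, N=F — same ✓
  (6) N=F, G=F — not both ✓
  (7) G=F, H=F — not both ✓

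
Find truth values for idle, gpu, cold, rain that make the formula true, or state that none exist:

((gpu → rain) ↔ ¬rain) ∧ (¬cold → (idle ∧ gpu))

idle: False; gpu: False; cold: True; rain: False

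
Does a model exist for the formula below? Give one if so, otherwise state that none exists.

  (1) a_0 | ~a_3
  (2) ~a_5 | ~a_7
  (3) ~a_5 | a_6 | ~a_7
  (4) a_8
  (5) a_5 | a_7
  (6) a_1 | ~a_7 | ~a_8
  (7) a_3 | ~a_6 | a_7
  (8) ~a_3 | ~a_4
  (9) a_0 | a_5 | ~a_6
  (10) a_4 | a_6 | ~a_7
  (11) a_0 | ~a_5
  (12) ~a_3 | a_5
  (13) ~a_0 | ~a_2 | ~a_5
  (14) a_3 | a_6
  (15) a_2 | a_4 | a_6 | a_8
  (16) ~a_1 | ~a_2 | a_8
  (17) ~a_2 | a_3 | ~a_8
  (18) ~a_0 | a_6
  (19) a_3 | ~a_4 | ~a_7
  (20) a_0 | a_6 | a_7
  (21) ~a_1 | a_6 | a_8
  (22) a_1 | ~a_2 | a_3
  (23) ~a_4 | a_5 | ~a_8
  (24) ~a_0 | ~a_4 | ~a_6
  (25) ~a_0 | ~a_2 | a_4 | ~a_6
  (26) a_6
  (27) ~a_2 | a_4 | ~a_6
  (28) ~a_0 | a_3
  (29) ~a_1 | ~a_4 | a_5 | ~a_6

Unit clause (a_8) forces a_8 = True.
Unit clause (a_6) forces a_6 = True.
Try a_0 = False:
  (a_0 | ~a_3) forces a_3 = False.
  (a_3 | ~a_6 | a_7) forces a_7 = True.
  (~a_5 | ~a_7) forces a_5 = False.
  clause (a_0 | a_5 | ~a_6) is falsified — backtrack.
So a_0 = True.
  then (~a_0 | ~a_4 | ~a_6) forces a_4 = False.
  then (~a_0 | ~a_2 | a_4 | ~a_6) forces a_2 = False.
  then (~a_0 | a_3) forces a_3 = True.
  then (~a_3 | a_5) forces a_5 = True.
  then (~a_5 | ~a_7) forces a_7 = False.
Set a_1 = True.
All clauses satisfied.

a_0=T, a_1=T, a_2=F, a_3=T, a_4=F, a_5=T, a_6=T, a_7=F, a_8=T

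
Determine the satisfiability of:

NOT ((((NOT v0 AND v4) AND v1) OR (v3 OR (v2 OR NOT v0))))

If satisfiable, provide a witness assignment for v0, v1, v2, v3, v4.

v0 = True, v1 = True, v2 = False, v3 = False, v4 = True

  NOT ((((NOT v0 AND v4) AND v1) OR (v3 OR (v2 OR NOT v0)))) = True
    ((NOT v0 AND v4) AND v1) OR (v3 OR (v2 OR NOT v0)) = False
      (NOT v0 AND v4) AND v1 = False
        NOT v0 AND v4 = False
          NOT v0 = False
      v3 OR (v2 OR NOT v0) = False
        v2 OR NOT v0 = False
          NOT v0 = False
The formula evaluates to True.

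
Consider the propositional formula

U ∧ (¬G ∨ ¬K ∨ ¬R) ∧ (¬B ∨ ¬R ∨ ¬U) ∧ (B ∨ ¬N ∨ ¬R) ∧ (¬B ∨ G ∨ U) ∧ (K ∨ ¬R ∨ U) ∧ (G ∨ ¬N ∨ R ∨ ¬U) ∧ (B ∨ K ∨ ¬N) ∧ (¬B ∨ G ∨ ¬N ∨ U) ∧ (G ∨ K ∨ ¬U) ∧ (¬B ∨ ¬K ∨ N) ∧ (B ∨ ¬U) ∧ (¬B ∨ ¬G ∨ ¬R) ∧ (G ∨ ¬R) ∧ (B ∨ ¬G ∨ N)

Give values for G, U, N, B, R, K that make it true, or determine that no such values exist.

G = True; U = True; N = True; B = True; R = False; K = True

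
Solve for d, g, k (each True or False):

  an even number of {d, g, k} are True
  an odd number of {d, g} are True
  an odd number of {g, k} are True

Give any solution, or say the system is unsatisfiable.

d = True, g = False, k = True

{d, g, k}: 2 true → even ✓
{d, g}: 1 true → odd ✓
{g, k}: 1 true → odd ✓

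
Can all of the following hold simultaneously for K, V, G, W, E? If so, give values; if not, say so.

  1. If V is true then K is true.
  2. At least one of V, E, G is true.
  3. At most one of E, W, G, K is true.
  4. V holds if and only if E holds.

K=F, V=F, G=T, W=F, E=F

  (1) V=F ⇒ K: vacuous ✓
  (2) {V, E, G}: 1 true — at least one ✓
  (3) {E, W, G, K}: 1 true — at most one ✓
  (4) V=F, E=F — same ✓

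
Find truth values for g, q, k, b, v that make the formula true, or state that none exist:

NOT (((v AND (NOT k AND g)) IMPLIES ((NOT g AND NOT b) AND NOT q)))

g=T, q=T, k=F, b=F, v=T

  NOT (((v AND (NOT k AND g)) IMPLIES ((NOT g AND NOT b) AND NOT q))) = True
    (v AND (NOT k AND g)) IMPLIES ((NOT g AND NOT b) AND NOT q) = False
      v AND (NOT k AND g) = True
        NOT k AND g = True
          NOT k = True
      (NOT g AND NOT b) AND NOT q = False
        NOT g AND NOT b = False
          NOT g = False
          NOT b = True
        NOT q = False
The formula evaluates to True.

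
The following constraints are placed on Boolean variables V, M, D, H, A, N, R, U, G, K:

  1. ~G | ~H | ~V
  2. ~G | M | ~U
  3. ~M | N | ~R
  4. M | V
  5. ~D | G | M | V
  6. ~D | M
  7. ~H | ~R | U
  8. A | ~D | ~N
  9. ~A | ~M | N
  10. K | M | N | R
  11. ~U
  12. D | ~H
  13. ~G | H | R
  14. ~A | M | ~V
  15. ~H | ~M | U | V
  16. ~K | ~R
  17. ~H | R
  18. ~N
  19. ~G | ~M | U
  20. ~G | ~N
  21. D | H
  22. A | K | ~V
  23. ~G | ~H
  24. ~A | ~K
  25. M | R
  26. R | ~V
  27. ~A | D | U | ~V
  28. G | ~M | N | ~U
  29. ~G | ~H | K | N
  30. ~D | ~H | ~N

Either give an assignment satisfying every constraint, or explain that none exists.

V = False; M = True; D = True; H = False; A = False; N = False; R = False; U = False; G = False; K = True

Unit clause (~U) forces U = False.
Unit clause (~N) forces N = False.
Set V = False.
  then (M | V) forces M = True.
  then (~A | ~M | N) forces A = False.
  then (~H | ~M | U | V) forces H = False.
  then (~G | ~M | U) forces G = False.
  then (D | H) forces D = True.
  then (~M | N | ~R) forces R = False.
Set K = True.
All clauses satisfied.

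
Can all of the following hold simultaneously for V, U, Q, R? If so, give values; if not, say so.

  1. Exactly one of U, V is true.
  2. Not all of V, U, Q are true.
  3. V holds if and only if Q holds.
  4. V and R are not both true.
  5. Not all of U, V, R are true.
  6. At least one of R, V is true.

V = True, U = False, Q = True, R = False

  (1) {U, V}: 1 true — exactly one ✓
  (2) {V, U, Q}: 2/3 true — not all ✓
  (3) V=T, Q=T — same ✓
  (4) V=T, R=F — not both ✓
  (5) {U, V, R}: 1/3 true — not all ✓
  (6) {R, V}: 1 true — at least one ✓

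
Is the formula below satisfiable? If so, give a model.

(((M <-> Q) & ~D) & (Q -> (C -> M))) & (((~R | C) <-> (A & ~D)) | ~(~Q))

R: True; D: False; Q: False; M: False; A: True; C: True

  ((M <-> Q) & ~D) & (Q -> (C -> M)) = True
    (M <-> Q) & ~D = True
      M <-> Q = True
      ~D = True
    Q -> (C -> M) = True
      C -> M = False
  ((~R | C) <-> (A & ~D)) | ~(~Q) = True
    (~R | C) <-> (A & ~D) = True
      ~R | C = True
        ~R = False
      A & ~D = True
        ~D = True
    ~(~Q) = False
      ~Q = True
Both conjuncts True, so the formula holds.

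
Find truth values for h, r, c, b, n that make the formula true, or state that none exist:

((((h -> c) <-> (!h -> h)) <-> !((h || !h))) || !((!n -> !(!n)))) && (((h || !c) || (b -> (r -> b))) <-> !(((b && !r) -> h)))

h = False; r = False; c = False; b = True; n = True

  (((h -> c) <-> (!h -> h)) <-> !((h || !h))) || !((!n -> !(!n))) = True
    ((h -> c) <-> (!h -> h)) <-> !((h || !h)) = True
      (h -> c) <-> (!h -> h) = False
        h -> c = True
        !h -> h = False
          !h = True
      !((h || !h)) = False
        h || !h = True
          !h = True
    !((!n -> !(!n))) = False
      !n -> !(!n) = True
        !n = False
        !(!n) = True
          !n = False
  ((h || !c) || (b -> (r -> b))) <-> !(((b && !r) -> h)) = True
    (h || !c) || (b -> (r -> b)) = True
      h || !c = True
        !c = True
      b -> (r -> b) = True
        r -> b = True
    !(((b && !r) -> h)) = True
      (b && !r) -> h = False
        b && !r = True
          !r = True
Both conjuncts True, so the formula holds.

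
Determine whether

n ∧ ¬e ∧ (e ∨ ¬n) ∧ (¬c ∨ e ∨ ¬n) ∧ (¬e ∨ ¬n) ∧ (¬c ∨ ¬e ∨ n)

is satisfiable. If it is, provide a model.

The formula is unsatisfiable.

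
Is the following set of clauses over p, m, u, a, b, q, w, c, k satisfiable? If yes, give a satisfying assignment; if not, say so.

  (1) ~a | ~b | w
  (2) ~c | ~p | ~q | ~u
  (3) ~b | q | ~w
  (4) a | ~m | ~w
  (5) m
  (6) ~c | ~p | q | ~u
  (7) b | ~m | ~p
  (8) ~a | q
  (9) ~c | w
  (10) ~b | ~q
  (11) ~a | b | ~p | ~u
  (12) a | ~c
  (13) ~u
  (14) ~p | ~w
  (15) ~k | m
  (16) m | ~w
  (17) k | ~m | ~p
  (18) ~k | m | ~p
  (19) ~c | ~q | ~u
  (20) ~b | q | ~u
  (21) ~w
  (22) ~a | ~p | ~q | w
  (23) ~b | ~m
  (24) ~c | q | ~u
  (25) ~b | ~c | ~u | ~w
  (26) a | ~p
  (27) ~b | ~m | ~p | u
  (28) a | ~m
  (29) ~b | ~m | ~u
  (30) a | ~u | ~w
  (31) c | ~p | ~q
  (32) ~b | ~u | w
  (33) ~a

Case a = True:
  Clause (~a) is falsified — contradiction.
Case a = False:
  (m) forces m = True.
  Clause (a | ~m) is falsified — contradiction.
Both cases fail, so the formula is unsatisfiable.

Unsatisfiable — no assignment works.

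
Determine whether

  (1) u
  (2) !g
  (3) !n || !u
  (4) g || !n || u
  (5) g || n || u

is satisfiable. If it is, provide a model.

Unit clause (u) forces u = True.
Unit clause (!g) forces g = False.
In (!n || !u) only !n is left, so n = False.
All clauses satisfied.

g=F, u=T, n=F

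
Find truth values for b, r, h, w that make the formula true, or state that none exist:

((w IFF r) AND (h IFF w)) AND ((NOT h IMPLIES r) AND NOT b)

b=F; r=T; h=T; w=T

  (w IFF r) AND (h IFF w) = True
    w IFF r = True
    h IFF w = True
  (NOT h IMPLIES r) AND NOT b = True
    NOT h IMPLIES r = True
      NOT h = False
    NOT b = True
Both conjuncts True, so the formula holds.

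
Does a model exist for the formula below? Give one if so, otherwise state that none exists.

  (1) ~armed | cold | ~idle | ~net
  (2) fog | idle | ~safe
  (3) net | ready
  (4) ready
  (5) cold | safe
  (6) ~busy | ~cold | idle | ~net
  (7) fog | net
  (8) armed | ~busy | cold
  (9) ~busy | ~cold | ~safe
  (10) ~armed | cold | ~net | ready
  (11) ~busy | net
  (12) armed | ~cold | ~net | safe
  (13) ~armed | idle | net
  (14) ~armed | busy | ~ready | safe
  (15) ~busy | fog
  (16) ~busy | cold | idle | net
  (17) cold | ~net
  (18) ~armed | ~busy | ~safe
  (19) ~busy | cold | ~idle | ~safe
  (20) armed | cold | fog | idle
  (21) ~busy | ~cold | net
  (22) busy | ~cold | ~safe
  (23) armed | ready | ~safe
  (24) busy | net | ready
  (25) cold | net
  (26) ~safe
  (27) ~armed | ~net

net = False; cold = True; fog = True; ready = True; safe = False; armed = False; busy = False; idle = False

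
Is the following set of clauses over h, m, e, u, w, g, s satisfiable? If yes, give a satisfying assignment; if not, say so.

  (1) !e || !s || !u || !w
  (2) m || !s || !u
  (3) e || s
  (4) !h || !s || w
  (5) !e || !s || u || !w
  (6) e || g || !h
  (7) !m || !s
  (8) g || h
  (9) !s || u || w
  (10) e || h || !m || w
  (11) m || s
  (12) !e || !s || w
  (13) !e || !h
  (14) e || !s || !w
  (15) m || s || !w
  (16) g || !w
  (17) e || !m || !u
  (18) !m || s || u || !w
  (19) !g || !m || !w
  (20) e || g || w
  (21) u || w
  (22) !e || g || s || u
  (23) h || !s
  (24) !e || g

Set h = False.
  then (g || h) forces g = True.
  then (h || !s) forces s = False.
  then (e || s) forces e = True.
  then (m || s) forces m = True.
  then (!g || !m || !w) forces w = False.
  then (u || w) forces u = True.
All clauses satisfied.

h = False, m = True, e = True, u = True, w = False, g = True, s = False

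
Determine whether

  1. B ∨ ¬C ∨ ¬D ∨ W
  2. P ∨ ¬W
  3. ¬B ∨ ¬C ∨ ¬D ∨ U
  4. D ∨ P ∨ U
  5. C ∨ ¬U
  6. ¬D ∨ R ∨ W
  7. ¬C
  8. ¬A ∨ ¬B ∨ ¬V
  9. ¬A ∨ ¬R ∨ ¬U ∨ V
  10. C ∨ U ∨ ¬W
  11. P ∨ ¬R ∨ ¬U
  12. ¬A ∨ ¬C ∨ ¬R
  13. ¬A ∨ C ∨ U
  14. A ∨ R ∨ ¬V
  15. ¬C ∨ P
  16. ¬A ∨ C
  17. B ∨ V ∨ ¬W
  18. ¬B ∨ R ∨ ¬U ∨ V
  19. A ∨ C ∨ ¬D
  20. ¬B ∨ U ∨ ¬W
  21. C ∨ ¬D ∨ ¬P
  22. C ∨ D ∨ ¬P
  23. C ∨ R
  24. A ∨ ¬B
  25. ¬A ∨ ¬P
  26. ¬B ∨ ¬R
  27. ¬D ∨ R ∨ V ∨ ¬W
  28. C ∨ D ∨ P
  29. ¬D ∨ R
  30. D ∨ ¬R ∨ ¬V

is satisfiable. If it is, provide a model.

UNSATISFIABLE

Case C = True:
  Clause (¬C) is falsified — contradiction.
Case C = False:
  (C ∨ ¬U) forces U = False.
  (C ∨ U ∨ ¬W) forces W = False.
  (¬A ∨ C ∨ U) forces A = False.
  (A ∨ C ∨ ¬D) forces D = False.
  (D ∨ P ∨ U) forces P = True.
  Clause (C ∨ D ∨ ¬P) is falsified — contradiction.
Both cases fail, so the formula is unsatisfiable.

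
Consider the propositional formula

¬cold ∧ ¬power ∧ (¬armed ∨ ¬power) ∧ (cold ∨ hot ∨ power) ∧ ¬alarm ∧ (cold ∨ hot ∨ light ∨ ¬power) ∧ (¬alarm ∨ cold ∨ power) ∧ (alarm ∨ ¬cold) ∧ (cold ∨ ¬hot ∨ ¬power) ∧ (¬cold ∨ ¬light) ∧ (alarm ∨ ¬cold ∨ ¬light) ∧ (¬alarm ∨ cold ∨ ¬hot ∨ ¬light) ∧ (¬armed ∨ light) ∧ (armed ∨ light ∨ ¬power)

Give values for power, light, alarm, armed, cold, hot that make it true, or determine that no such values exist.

power = False; light = True; alarm = False; armed = True; cold = False; hot = True

Unit clause (¬cold) forces cold = False.
Unit clause (¬power) forces power = False.
In (cold ∨ hot ∨ power) only hot is left, so hot = True.
Unit clause (¬alarm) forces alarm = False.
Set light = True.
Set armed = True.
All clauses satisfied.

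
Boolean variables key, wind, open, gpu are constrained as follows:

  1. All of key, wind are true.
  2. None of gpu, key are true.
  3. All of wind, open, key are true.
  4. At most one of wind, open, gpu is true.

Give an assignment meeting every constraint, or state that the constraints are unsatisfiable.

Case key = True:
  Constraint (2) is violated (key=T) — contradiction.
Case key = False:
  Constraint (1) is violated (key=F) — contradiction.
Both cases fail — unsatisfiable.

UNSATISFIABLE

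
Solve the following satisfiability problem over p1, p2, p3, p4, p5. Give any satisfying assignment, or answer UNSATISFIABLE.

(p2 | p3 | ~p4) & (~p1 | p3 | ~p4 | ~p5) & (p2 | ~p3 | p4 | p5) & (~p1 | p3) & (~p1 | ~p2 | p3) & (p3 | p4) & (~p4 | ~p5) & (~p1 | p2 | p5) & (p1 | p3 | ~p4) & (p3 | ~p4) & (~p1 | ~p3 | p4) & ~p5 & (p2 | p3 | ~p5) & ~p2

Unit clause (~p5) forces p5 = False.
Unit clause (~p2) forces p2 = False.
In (~p1 | p2 | p5) only ~p1 is left, so p1 = False.
Try p3 = False:
  (p2 | p3 | ~p4) forces p4 = False.
  clause (p3 | p4) is falsified — backtrack.
So p3 = True.
  then (p2 | ~p3 | p4 | p5) forces p4 = True.
All clauses satisfied.

p1 = False; p2 = False; p3 = True; p4 = True; p5 = False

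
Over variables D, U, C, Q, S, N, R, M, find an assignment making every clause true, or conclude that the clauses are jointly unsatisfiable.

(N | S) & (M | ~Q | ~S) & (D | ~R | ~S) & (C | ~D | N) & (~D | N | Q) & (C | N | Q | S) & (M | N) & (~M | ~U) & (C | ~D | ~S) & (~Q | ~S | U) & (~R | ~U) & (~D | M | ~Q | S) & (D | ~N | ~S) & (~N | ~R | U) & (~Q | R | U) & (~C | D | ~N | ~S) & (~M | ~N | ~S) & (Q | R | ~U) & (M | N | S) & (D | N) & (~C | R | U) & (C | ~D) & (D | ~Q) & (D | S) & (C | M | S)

Case D = True:
  (C | ~D) forces C = True.
  If U = True:
    (~M | ~U) forces M = False.
    (M | N) forces N = True.
    (~R | ~U) forces R = False.
    (Q | R | ~U) forces Q = True.
    (M | ~Q | ~S) forces S = False.
    clause (~D | M | ~Q | S) is falsified.
  If U = False:
    (~C | R | U) forces R = True.
    (~N | ~R | U) forces N = False.
    (N | S) forces S = True.
    (~D | N | Q) forces Q = True.
    clause (~Q | ~S | U) is falsified.
  Every sub-case reaches a contradiction.
Case D = False:
  (D | N) forces N = True.
  (D | ~N | ~S) forces S = False.
  Clause (D | S) is falsified — contradiction.
Both cases fail, so the formula is unsatisfiable.

The formula is unsatisfiable.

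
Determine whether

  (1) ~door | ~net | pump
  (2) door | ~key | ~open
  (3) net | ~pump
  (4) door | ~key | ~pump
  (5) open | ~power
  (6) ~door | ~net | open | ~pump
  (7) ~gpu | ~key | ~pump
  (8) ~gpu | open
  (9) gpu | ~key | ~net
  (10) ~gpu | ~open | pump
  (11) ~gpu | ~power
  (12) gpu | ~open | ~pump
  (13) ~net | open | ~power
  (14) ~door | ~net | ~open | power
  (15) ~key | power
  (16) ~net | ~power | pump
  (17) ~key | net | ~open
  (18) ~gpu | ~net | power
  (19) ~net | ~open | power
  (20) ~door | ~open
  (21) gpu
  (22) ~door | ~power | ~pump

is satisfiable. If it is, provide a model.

Case gpu = True:
  (~gpu | open) forces open = True.
  (~gpu | ~open | pump) forces pump = True.
  (net | ~pump) forces net = True.
  (~gpu | ~key | ~pump) forces key = False.
  (~gpu | ~power) forces power = False.
  Clause (~gpu | ~net | power) is falsified — contradiction.
Case gpu = False:
  Clause (gpu) is falsified — contradiction.
Both cases fail, so the formula is unsatisfiable.

Unsatisfiable — no assignment works.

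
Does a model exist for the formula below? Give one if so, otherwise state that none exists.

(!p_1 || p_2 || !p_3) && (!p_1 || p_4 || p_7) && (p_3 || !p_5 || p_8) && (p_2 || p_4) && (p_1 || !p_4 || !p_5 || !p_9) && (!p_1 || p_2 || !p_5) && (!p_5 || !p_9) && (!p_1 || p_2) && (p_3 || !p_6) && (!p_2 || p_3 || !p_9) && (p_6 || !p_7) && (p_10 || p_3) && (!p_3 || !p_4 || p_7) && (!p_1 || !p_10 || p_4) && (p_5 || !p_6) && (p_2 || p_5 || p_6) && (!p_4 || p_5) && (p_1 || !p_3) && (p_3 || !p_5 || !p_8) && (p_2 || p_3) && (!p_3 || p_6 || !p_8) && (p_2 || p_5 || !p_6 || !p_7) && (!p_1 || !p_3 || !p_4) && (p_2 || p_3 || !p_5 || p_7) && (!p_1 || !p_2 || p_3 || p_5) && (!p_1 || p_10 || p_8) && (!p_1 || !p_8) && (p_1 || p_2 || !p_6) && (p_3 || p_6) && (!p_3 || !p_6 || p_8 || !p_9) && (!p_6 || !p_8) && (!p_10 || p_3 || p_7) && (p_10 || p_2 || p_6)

Case p_1 = True:
  (!p_1 || p_2) forces p_2 = True.
  (!p_1 || !p_8) forces p_8 = False.
  (!p_1 || p_10 || p_8) forces p_10 = True.
  (!p_1 || !p_10 || p_4) forces p_4 = True.
  (!p_4 || p_5) forces p_5 = True.
  (p_3 || !p_5 || p_8) forces p_3 = True.
  Clause (!p_1 || !p_3 || !p_4) is falsified — contradiction.
Case p_1 = False:
  (p_1 || !p_3) forces p_3 = False.
  (p_3 || !p_6) forces p_6 = False.
  Clause (p_3 || p_6) is falsified — contradiction.
Both cases fail, so the formula is unsatisfiable.

UNSATISFIABLE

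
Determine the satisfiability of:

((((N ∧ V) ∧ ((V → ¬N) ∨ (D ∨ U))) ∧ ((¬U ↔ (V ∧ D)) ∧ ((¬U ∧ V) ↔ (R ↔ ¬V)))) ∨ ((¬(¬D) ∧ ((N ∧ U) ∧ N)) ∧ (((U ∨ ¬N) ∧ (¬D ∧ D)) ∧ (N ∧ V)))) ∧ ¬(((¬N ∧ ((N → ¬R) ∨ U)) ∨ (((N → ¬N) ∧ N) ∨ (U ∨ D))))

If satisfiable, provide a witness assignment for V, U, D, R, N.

Case U = True: the conjunct ¬(((¬N ∧ ((N → ¬R) ∨ U)) ∨ (((N → ¬N) ∧ N) ∨ (U ∨ D)))) becomes ¬((¬N ∨ True)) = False.
Case U = False: the formula simplifies to (((N ∧ V) ∧ ((V → ¬N) ∨ D)) ∧ ((V ∧ D) ∧ (V ↔ (R ↔ ¬V)))) ∧ ¬(((¬N ∧ (N → ¬R)) ∨ (((N → ¬N) ∧ N) ∨ D))).
  D = True: the conjunct ¬(((¬N ∧ (N → ¬R)) ∨ (((N → ¬N) ∧ N) ∨ D))) becomes ¬(((¬N ∧ (N → ¬R)) ∨ True)) = False.
  D = False: the conjunct D is False.
Both cases fail — unsatisfiable.

UNSATISFIABLE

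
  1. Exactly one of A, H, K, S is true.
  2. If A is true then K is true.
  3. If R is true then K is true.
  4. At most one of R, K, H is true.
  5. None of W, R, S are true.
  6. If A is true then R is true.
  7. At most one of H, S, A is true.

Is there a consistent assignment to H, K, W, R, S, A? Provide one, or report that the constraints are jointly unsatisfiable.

H = False; K = True; W = False; R = False; S = False; A = False

  (1) {A, H, K, S}: 1 true — exactly one ✓
  (2) A=F ⇒ K: vacuous ✓
  (3) R=F ⇒ K: vacuous ✓
  (4) {R, K, H}: 1 true — at most one ✓
  (5) {W, R, S}: 0 true — none ✓
  (6) A=F ⇒ R: vacuous ✓
  (7) {H, S, A}: 0 true — at most one ✓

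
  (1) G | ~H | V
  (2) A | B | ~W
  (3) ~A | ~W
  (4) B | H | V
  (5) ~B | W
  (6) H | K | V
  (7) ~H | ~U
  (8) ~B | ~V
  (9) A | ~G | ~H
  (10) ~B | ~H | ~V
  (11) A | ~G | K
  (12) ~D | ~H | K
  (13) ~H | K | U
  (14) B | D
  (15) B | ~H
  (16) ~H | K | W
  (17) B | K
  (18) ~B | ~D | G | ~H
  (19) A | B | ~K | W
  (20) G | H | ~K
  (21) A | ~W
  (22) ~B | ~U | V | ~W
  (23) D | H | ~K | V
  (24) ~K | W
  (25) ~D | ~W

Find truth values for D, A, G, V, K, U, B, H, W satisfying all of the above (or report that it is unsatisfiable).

UNSATISFIABLE

Case K = True:
  (~K | W) forces W = True.
  (~A | ~W) forces A = False.
  Clause (A | ~W) is falsified — contradiction.
Case K = False:
  (B | K) forces B = True.
  (~B | W) forces W = True.
  (~A | ~W) forces A = False.
  Clause (A | ~W) is falsified — contradiction.
Both cases fail, so the formula is unsatisfiable.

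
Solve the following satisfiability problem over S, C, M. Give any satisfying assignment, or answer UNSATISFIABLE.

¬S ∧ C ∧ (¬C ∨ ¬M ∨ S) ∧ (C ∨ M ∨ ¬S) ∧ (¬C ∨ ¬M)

S: False, C: True, M: False

Unit clause (¬S) forces S = False.
Unit clause (C) forces C = True.
In (¬C ∨ ¬M ∨ S) only ¬M is left, so M = False.
Check each clause:
  (¬S): ¬S holds.
  (C): C holds.
  (¬C ∨ ¬M ∨ S): ¬M holds.
  (C ∨ M ∨ ¬S): C holds.
  (¬C ∨ ¬M): ¬M holds.
All clauses satisfied.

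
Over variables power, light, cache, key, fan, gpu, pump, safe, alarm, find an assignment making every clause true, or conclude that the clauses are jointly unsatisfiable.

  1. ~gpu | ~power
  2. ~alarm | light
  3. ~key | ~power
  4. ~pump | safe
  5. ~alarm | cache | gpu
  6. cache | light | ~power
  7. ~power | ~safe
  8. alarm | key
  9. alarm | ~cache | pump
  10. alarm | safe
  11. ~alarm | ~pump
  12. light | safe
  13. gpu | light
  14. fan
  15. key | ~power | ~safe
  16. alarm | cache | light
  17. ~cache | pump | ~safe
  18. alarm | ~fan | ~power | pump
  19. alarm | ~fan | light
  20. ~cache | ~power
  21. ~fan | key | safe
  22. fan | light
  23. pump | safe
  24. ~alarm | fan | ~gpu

power = False, light = True, cache = False, key = False, fan = True, gpu = True, pump = False, safe = True, alarm = True

Unit clause (fan) forces fan = True.
Try power = True:
  (~gpu | ~power) forces gpu = False.
  (~key | ~power) forces key = False.
  (~power | ~safe) forces safe = False.
  clause (~fan | key | safe) is falsified — backtrack.
So power = False.
Set light = True.
Set cache = False.
Set key = False.
  then (alarm | key) forces alarm = True.
  then (~alarm | ~pump) forces pump = False.
  then (~fan | key | safe) forces safe = True.
  then (~alarm | cache | gpu) forces gpu = True.
All clauses satisfied.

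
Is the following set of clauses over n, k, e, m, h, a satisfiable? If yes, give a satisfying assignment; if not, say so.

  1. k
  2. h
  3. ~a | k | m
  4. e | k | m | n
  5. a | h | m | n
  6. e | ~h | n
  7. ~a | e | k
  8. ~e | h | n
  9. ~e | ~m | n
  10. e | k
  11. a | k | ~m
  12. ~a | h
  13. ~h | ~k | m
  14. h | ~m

Unit clause (k) forces k = True.
Unit clause (h) forces h = True.
In (~h | ~k | m) only m is left, so m = True.
Try n = False:
  (e | ~h | n) forces e = True.
  clause (~e | ~m | n) is falsified — backtrack.
So n = True.
Set e = False.
Set a = True.
All clauses satisfied.

n = True; k = True; e = False; m = True; h = True; a = True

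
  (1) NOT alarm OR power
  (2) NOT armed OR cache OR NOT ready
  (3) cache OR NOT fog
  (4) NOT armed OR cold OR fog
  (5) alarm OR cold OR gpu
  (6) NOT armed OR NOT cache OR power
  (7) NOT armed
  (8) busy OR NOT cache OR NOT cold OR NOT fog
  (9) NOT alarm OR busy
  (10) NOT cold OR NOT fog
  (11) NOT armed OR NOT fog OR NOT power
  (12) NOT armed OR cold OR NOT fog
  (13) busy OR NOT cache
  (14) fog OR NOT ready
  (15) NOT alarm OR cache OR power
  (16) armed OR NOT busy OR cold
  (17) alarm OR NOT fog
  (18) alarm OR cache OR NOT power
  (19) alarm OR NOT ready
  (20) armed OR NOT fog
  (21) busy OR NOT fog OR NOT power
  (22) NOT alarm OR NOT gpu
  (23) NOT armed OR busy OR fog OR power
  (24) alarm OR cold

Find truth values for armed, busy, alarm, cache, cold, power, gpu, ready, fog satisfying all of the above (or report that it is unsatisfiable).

Unit clause (NOT armed) forces armed = False.
In (armed OR NOT fog) only NOT fog is left, so fog = False.
In (fog OR NOT ready) only NOT ready is left, so ready = False.
Set busy = True.
  then (armed OR NOT busy OR cold) forces cold = True.
Set alarm = True.
  then (NOT alarm OR power) forces power = True.
  then (NOT alarm OR NOT gpu) forces gpu = False.
Set cache = False.
All clauses satisfied.

armed = False, busy = True, alarm = True, cache = False, cold = True, power = True, gpu = False, ready = False, fog = False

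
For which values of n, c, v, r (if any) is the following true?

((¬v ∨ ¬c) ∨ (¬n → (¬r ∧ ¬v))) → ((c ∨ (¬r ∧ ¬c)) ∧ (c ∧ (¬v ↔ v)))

n: False, c: True, v: True, r: True

  ((¬v ∨ ¬c) ∨ (¬n → (¬r ∧ ¬v))) → ((c ∨ (¬r ∧ ¬c)) ∧ (c ∧ (¬v ↔ v))) = True
    (¬v ∨ ¬c) ∨ (¬n → (¬r ∧ ¬v)) = False
      ¬v ∨ ¬c = False
        ¬v = False
        ¬c = False
      ¬n → (¬r ∧ ¬v) = False
        ¬n = True
        ¬r ∧ ¬v = False
          ¬r = False
          ¬v = False
    (c ∨ (¬r ∧ ¬c)) ∧ (c ∧ (¬v ↔ v)) = False
      c ∨ (¬r ∧ ¬c) = True
        ¬r ∧ ¬c = False
          ¬r = False
          ¬c = False
      c ∧ (¬v ↔ v) = False
        ¬v ↔ v = False
          ¬v = False
The formula evaluates to True.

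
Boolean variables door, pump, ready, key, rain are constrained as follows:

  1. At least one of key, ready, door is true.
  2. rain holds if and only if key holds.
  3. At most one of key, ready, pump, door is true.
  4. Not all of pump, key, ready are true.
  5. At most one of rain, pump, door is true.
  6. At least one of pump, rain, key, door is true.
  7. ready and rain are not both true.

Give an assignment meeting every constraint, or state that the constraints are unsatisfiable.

door = True, pump = False, ready = False, key = False, rain = False

  (1) {key, ready, door}: 1 true — at least one ✓
  (2) rain=F, key=F — same ✓
  (3) {key, ready, pump, door}: 1 true — at most one ✓
  (4) {pump, key, ready}: 0/3 true — not all ✓
  (5) {rain, pump, door}: 1 true — at most one ✓
  (6) {pump, rain, key, door}: 1 true — at least one ✓
  (7) ready=F, rain=F — not both ✓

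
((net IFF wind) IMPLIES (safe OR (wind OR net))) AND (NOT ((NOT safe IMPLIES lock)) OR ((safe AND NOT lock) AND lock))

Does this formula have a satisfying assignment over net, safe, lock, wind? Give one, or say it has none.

net = True, safe = False, lock = False, wind = False

  (net IFF wind) IMPLIES (safe OR (wind OR net)) = True
    net IFF wind = False
    safe OR (wind OR net) = True
      wind OR net = True
  NOT ((NOT safe IMPLIES lock)) OR ((safe AND NOT lock) AND lock) = True
    NOT ((NOT safe IMPLIES lock)) = True
      NOT safe IMPLIES lock = False
        NOT safe = True
    (safe AND NOT lock) AND lock = False
      safe AND NOT lock = False
        NOT lock = True
Both conjuncts True, so the formula holds.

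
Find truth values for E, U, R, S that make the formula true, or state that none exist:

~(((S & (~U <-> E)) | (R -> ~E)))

E = True; U = True; R = True; S = True

  ~(((S & (~U <-> E)) | (R -> ~E))) = True
    (S & (~U <-> E)) | (R -> ~E) = False
      S & (~U <-> E) = False
        ~U <-> E = False
          ~U = False
      R -> ~E = False
        ~E = False
The formula evaluates to True.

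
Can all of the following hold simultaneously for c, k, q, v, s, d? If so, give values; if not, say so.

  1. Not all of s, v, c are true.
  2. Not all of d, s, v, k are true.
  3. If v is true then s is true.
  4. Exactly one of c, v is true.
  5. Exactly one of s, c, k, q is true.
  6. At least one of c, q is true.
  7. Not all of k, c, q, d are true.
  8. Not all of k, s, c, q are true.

c = True; k = False; q = False; v = False; s = False; d = True

  (1) {s, v, c}: 1/3 true — not all ✓
  (2) {d, s, v, k}: 1/4 true — not all ✓
  (3) v=F ⇒ s: vacuous ✓
  (4) {c, v}: 1 true — exactly one ✓
  (5) {s, c, k, q}: 1 true — exactly one ✓
  (6) {c, q}: 1 true — at least one ✓
  (7) {k, c, q, d}: 2/4 true — not all ✓
  (8) {k, s, c, q}: 1/4 true — not all ✓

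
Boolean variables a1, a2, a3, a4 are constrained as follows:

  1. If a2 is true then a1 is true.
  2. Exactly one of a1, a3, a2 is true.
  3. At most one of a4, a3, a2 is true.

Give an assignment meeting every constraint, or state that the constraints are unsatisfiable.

a1 = True, a2 = False, a3 = False, a4 = True

  (1) a2=F ⇒ a1: vacuous ✓
  (2) {a1, a3, a2}: 1 true — exactly one ✓
  (3) {a4, a3, a2}: 1 true — at most one ✓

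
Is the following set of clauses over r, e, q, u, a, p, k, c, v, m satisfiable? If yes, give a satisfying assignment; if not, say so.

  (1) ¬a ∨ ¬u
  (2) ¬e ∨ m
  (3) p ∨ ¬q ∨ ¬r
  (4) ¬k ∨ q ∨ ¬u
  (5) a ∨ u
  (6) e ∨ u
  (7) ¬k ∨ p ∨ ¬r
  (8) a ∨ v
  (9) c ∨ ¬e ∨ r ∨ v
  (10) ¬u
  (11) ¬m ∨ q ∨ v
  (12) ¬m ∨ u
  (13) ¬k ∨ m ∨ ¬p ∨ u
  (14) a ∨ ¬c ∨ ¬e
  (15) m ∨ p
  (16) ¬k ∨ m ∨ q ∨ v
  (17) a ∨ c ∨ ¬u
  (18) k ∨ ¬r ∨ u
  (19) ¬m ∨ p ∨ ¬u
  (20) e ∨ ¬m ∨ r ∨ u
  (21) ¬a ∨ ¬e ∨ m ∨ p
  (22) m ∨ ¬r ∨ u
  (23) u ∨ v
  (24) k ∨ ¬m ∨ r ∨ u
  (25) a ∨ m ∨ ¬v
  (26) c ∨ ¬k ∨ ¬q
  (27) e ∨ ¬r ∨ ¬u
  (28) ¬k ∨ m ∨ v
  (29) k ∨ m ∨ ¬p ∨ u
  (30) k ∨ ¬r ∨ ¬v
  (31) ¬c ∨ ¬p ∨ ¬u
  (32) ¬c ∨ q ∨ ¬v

Case e = True:
  (¬e ∨ m) forces m = True.
  (¬u) forces u = False.
  Clause (¬m ∨ u) is falsified — contradiction.
Case e = False:
  (e ∨ u) forces u = True.
  Clause (¬u) is falsified — contradiction.
Both cases fail, so the formula is unsatisfiable.

Unsatisfiable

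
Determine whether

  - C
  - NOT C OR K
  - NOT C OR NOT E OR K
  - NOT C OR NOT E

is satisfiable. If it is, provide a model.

E = False, C = True, K = True

Unit clause (C) forces C = True.
In (NOT C OR K) only K is left, so K = True.
In (NOT C OR NOT E) only NOT E is left, so E = False.
All clauses satisfied.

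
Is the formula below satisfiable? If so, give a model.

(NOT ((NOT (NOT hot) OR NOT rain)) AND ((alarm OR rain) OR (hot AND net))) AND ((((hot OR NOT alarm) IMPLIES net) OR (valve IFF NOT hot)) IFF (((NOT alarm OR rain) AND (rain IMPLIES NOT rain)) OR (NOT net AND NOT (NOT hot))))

net=F, hot=F, valve=F, rain=T, alarm=F

  NOT ((NOT (NOT hot) OR NOT rain)) AND ((alarm OR rain) OR (hot AND net)) = True
    NOT ((NOT (NOT hot) OR NOT rain)) = True
      NOT (NOT hot) OR NOT rain = False
        NOT (NOT hot) = False
          NOT hot = True
        NOT rain = False
    (alarm OR rain) OR (hot AND net) = True
      alarm OR rain = True
      hot AND net = False
  (((hot OR NOT alarm) IMPLIES net) OR (valve IFF NOT hot)) IFF (((NOT alarm OR rain) AND (rain IMPLIES NOT rain)) OR (NOT net AND NOT (NOT hot))) = True
    ((hot OR NOT alarm) IMPLIES net) OR (valve IFF NOT hot) = False
      (hot OR NOT alarm) IMPLIES net = False
        hot OR NOT alarm = True
          NOT alarm = True
      valve IFF NOT hot = False
        NOT hot = True
    ((NOT alarm OR rain) AND (rain IMPLIES NOT rain)) OR (NOT net AND NOT (NOT hot)) = False
      (NOT alarm OR rain) AND (rain IMPLIES NOT rain) = False
        NOT alarm OR rain = True
          NOT alarm = True
        rain IMPLIES NOT rain = False
          NOT rain = False
      NOT net AND NOT (NOT hot) = False
        NOT net = True
        NOT (NOT hot) = False
          NOT hot = True
Both conjuncts True, so the formula holds.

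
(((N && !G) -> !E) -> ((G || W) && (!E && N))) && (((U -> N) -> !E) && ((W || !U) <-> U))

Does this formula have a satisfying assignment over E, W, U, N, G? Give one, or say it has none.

E = False, W = True, U = True, N = True, G = True

  ((N && !G) -> !E) -> ((G || W) && (!E && N)) = True
    (N && !G) -> !E = True
      N && !G = False
        !G = False
      !E = True
    (G || W) && (!E && N) = True
      G || W = True
      !E && N = True
        !E = True
  ((U -> N) -> !E) && ((W || !U) <-> U) = True
    (U -> N) -> !E = True
      U -> N = True
      !E = True
    (W || !U) <-> U = True
      W || !U = True
        !U = False
Both conjuncts True, so the formula holds.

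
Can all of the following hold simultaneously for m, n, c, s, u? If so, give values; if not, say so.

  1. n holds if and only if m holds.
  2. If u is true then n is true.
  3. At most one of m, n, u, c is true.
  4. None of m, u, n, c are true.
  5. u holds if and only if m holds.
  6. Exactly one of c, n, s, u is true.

m = False; n = False; c = False; s = True; u = False

  (1) n=F, m=F — same ✓
  (2) u=F ⇒ n: vacuous ✓
  (3) {m, n, u, c}: 0 true — at most one ✓
  (4) {m, u, n, c}: 0 true — none ✓
  (5) u=F, m=F — same ✓
  (6) {c, n, s, u}: 1 true — exactly one ✓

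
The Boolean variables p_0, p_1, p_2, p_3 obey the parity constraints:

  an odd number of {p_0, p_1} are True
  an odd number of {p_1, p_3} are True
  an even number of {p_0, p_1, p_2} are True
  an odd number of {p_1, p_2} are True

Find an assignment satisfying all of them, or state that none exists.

p_0=T, p_1=F, p_2=T, p_3=T

{p_0, p_1}: 1 true → odd ✓
{p_1, p_3}: 1 true → odd ✓
{p_0, p_1, p_2}: 2 true → even ✓
{p_1, p_2}: 1 true → odd ✓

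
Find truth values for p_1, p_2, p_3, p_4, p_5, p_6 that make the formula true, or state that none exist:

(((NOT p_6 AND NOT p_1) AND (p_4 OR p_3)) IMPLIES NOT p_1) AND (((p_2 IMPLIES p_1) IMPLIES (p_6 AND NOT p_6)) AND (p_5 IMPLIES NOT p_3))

p_1 = False, p_2 = True, p_3 = True, p_4 = True, p_5 = False, p_6 = False

  ((NOT p_6 AND NOT p_1) AND (p_4 OR p_3)) IMPLIES NOT p_1 = True
    (NOT p_6 AND NOT p_1) AND (p_4 OR p_3) = True
      NOT p_6 AND NOT p_1 = True
        NOT p_6 = True
        NOT p_1 = True
      p_4 OR p_3 = True
    NOT p_1 = True
  ((p_2 IMPLIES p_1) IMPLIES (p_6 AND NOT p_6)) AND (p_5 IMPLIES NOT p_3) = True
    (p_2 IMPLIES p_1) IMPLIES (p_6 AND NOT p_6) = True
      p_2 IMPLIES p_1 = False
      p_6 AND NOT p_6 = False
        NOT p_6 = True
    p_5 IMPLIES NOT p_3 = True
      NOT p_3 = False
Both conjuncts True, so the formula holds.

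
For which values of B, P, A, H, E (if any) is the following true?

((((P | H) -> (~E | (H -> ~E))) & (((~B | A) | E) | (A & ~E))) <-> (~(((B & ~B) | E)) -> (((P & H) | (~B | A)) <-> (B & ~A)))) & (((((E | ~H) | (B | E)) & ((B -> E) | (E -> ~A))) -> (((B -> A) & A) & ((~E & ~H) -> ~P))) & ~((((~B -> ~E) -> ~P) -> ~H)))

Case H = True: the formula simplifies to (((~E | ~E) & (((~B | A) | E) | (A & ~E))) <-> (~(((B & ~B) | E)) -> ((P | (~B | A)) <-> (B & ~A)))) & ((((E | (B | E)) & ((B -> E) | (E -> ~A))) -> ((B -> A) & A)) & ~(~(((~B -> ~E) -> ~P)))).
  E = True: the conjunct ((~E | ~E) & (((~B | A) | E) | (A & ~E))) <-> (~(((B & ~B) | E)) -> ((P | (~B | A)) <-> (B & ~A))) becomes (False & True) <-> (False -> ((P | (~B | A)) <-> (B & ~A))) = False.
  E = False: simplifies to (((~B | A) | A) <-> (~((B & ~B)) -> ((P | (~B | A)) <-> (B & ~A)))) & ((B -> ((B -> A) & A)) & ~(~(~P))).
    B = True: simplifies to ((A | A) <-> ((P | A) <-> ~A)) & ((A & A) & ~(~(~P))).
      A = True: the conjunct (A | A) <-> ((P | A) <-> ~A) becomes (True | True) <-> (True <-> False) = False.
      A = False: the conjunct A is False.
    B = False: the conjunct ((~B | A) | A) <-> (~((B & ~B)) -> ((P | (~B | A)) <-> (B & ~A))) becomes (True | A) <-> (True -> False) = False.
Case H = False: the conjunct ~((((~B -> ~E) -> ~P) -> ~H)) becomes ~((((~B -> ~E) -> ~P) -> True)) = False.
Both cases fail — unsatisfiable.

No satisfying assignment exists.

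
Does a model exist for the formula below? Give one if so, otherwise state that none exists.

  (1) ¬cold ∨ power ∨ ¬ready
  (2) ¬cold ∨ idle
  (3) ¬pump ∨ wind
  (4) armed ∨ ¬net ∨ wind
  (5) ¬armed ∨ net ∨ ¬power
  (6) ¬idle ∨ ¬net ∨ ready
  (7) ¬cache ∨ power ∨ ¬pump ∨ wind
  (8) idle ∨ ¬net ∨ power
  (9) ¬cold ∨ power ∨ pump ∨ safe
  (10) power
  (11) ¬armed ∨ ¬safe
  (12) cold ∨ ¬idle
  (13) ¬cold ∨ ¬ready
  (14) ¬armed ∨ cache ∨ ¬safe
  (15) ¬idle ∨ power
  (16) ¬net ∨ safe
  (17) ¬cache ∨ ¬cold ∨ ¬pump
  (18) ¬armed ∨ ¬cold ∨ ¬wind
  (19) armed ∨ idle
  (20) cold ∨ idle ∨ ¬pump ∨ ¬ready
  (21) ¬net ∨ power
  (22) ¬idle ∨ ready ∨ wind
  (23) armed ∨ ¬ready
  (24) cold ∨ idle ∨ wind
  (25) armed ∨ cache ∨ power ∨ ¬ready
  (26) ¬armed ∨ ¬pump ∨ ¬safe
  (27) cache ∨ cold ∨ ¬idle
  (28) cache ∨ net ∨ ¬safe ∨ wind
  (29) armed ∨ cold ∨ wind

Unit clause (power) forces power = True.
Try idle = False:
  (¬cold ∨ idle) forces cold = False.
  (armed ∨ idle) forces armed = True.
  (¬armed ∨ net ∨ ¬power) forces net = True.
  (¬armed ∨ ¬safe) forces safe = False.
  clause (¬net ∨ safe) is falsified — backtrack.
So idle = True.
  then (cold ∨ ¬idle) forces cold = True.
  then (¬cold ∨ ¬ready) forces ready = False.
  then (¬idle ∨ ready ∨ wind) forces wind = True.
  then (¬idle ∨ ¬net ∨ ready) forces net = False.
  then (¬armed ∨ ¬cold ∨ ¬wind) forces armed = False.
Set pump = True.
  then (¬cache ∨ ¬cold ∨ ¬pump) forces cache = False.
Set safe = True.
All clauses satisfied.

power = True, idle = True, wind = True, ready = False, cold = True, net = False, pump = True, cache = False, armed = False, safe = True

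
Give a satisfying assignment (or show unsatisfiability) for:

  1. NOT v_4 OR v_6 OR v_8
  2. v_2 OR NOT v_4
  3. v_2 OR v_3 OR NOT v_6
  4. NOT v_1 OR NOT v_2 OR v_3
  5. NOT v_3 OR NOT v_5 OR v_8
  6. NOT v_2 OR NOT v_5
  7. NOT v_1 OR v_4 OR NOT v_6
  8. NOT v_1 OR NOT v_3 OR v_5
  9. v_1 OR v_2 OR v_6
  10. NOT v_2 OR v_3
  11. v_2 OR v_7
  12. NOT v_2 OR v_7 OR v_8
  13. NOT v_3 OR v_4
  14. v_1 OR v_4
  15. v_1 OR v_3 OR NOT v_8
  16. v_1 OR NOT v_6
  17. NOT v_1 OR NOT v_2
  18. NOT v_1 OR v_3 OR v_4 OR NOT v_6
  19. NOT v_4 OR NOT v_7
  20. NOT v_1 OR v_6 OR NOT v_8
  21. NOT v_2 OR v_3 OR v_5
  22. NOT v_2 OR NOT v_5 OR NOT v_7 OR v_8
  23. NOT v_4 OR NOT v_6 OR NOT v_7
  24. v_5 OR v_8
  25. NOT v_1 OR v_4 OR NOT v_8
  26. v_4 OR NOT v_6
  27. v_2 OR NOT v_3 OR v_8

v_1: True; v_2: False; v_3: False; v_4: False; v_5: True; v_6: False; v_7: True; v_8: False

Set v_1 = True.
  then (NOT v_1 OR NOT v_2) forces v_2 = False.
  then (v_2 OR NOT v_4) forces v_4 = False.
  then (NOT v_1 OR v_4 OR NOT v_6) forces v_6 = False.
  then (v_2 OR v_7) forces v_7 = True.
  then (NOT v_3 OR v_4) forces v_3 = False.
  then (NOT v_1 OR v_6 OR NOT v_8) forces v_8 = False.
  then (v_5 OR v_8) forces v_5 = True.
All clauses satisfied.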